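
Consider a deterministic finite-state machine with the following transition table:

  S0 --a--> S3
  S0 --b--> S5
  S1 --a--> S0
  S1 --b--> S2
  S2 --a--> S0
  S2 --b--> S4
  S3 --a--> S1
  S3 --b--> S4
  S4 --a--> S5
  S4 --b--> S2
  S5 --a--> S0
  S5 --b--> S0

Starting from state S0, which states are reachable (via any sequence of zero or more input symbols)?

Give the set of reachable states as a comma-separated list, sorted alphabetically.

BFS from S0:
  visit S0: S0--a-->S3 (new), S0--b-->S5 (new)
  visit S3: S3--a-->S1 (new), S3--b-->S4 (new)
  visit S5: S5--a-->S0 (seen), S5--b-->S0 (seen)
  visit S1: S1--a-->S0 (seen), S1--b-->S2 (new)
  visit S4: S4--a-->S5 (seen), S4--b-->S2 (seen)
  visit S2: S2--a-->S0 (seen), S2--b-->S4 (seen)

Answer: S0, S1, S2, S3, S4, S5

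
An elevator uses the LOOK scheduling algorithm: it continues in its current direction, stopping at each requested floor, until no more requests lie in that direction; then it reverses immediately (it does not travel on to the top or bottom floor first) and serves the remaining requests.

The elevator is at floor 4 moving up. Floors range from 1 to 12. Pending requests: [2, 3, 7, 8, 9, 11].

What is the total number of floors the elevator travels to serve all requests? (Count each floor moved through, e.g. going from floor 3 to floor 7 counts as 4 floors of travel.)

Start at floor 4 moving up, LOOK stop order: [7, 8, 9, 11, 3, 2]
  4 → 7: |7-4| = 3, total = 3
  7 → 8: |8-7| = 1, total = 4
  8 → 9: |9-8| = 1, total = 5
  9 → 11: |11-9| = 2, total = 7
  11 → 3: |3-11| = 8, total = 15
  3 → 2: |2-3| = 1, total = 16

Answer: 16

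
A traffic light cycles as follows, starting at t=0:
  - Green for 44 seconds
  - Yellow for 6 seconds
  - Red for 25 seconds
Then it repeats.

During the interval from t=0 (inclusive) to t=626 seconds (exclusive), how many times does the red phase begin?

Answer: 8

Derivation:
Cycle = 44+6+25 = 75s
red phase starts at t = k*75 + 50 for k=0,1,2,...
Need k*75+50 < 626 → k < 7.680
k ∈ {0, ..., 7} → 8 starts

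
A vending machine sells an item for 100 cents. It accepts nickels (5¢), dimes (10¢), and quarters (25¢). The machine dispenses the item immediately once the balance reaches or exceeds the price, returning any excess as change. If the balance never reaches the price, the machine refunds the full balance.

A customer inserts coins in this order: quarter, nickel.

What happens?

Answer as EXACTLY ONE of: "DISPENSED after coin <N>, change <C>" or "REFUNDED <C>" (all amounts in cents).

Price: 100¢
Coin 1 (quarter, 25¢): balance = 25¢
Coin 2 (nickel, 5¢): balance = 30¢
All coins inserted, balance 30¢ < price 100¢ → REFUND 30¢

Answer: REFUNDED 30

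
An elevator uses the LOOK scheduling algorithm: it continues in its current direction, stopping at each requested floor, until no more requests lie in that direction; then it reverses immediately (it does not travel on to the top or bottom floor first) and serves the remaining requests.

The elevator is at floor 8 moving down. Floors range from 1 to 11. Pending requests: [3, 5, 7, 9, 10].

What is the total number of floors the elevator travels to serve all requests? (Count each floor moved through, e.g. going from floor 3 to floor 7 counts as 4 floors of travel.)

Start at floor 8 moving down, LOOK stop order: [7, 5, 3, 9, 10]
  8 → 7: |7-8| = 1, total = 1
  7 → 5: |5-7| = 2, total = 3
  5 → 3: |3-5| = 2, total = 5
  3 → 9: |9-3| = 6, total = 11
  9 → 10: |10-9| = 1, total = 12

Answer: 12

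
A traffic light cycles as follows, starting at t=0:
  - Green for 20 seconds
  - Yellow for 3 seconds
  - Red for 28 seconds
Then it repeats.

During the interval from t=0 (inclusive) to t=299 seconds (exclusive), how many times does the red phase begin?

Answer: 6

Derivation:
Cycle = 20+3+28 = 51s
red phase starts at t = k*51 + 23 for k=0,1,2,...
Need k*51+23 < 299 → k < 5.412
k ∈ {0, ..., 5} → 6 starts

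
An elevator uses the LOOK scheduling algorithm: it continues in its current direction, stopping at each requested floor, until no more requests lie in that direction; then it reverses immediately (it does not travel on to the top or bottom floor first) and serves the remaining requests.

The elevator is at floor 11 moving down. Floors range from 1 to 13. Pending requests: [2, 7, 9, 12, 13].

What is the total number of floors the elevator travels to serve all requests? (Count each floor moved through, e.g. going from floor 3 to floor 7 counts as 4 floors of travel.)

Start at floor 11 moving down, LOOK stop order: [9, 7, 2, 12, 13]
  11 → 9: |9-11| = 2, total = 2
  9 → 7: |7-9| = 2, total = 4
  7 → 2: |2-7| = 5, total = 9
  2 → 12: |12-2| = 10, total = 19
  12 → 13: |13-12| = 1, total = 20

Answer: 20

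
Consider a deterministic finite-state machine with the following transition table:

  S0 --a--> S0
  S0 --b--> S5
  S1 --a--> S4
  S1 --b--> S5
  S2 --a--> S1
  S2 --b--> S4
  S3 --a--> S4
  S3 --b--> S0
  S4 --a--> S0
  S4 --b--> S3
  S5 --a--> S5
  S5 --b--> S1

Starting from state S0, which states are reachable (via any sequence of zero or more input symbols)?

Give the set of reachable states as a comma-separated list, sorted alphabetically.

Answer: S0, S1, S3, S4, S5

Derivation:
BFS from S0:
  visit S0: S0--a-->S0 (seen), S0--b-->S5 (new)
  visit S5: S5--a-->S5 (seen), S5--b-->S1 (new)
  visit S1: S1--a-->S4 (new), S1--b-->S5 (seen)
  visit S4: S4--a-->S0 (seen), S4--b-->S3 (new)
  visit S3: S3--a-->S4 (seen), S3--b-->S0 (seen)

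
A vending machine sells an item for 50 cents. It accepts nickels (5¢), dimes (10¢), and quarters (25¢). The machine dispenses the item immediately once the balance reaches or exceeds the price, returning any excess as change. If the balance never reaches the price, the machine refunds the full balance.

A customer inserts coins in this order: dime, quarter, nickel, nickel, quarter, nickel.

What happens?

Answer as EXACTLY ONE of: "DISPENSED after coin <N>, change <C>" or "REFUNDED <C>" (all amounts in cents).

Answer: DISPENSED after coin 5, change 20

Derivation:
Price: 50¢
Coin 1 (dime, 10¢): balance = 10¢
Coin 2 (quarter, 25¢): balance = 35¢
Coin 3 (nickel, 5¢): balance = 40¢
Coin 4 (nickel, 5¢): balance = 45¢
Coin 5 (quarter, 25¢): balance = 70¢
  → balance >= price → DISPENSE, change = 70 - 50 = 20¢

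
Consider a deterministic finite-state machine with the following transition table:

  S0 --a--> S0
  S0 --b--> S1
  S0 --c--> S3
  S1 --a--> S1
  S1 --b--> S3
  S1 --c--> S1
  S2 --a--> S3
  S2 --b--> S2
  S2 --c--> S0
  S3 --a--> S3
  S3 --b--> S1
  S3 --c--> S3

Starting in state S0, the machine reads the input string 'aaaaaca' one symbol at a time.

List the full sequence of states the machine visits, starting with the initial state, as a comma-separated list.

Start: S0
  read 'a': S0 --a--> S0
  read 'a': S0 --a--> S0
  read 'a': S0 --a--> S0
  read 'a': S0 --a--> S0
  read 'a': S0 --a--> S0
  read 'c': S0 --c--> S3
  read 'a': S3 --a--> S3

Answer: S0, S0, S0, S0, S0, S0, S3, S3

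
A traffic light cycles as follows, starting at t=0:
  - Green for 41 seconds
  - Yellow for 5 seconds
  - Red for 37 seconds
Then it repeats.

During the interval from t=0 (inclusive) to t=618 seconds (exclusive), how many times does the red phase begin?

Answer: 7

Derivation:
Cycle = 41+5+37 = 83s
red phase starts at t = k*83 + 46 for k=0,1,2,...
Need k*83+46 < 618 → k < 6.892
k ∈ {0, ..., 6} → 7 starts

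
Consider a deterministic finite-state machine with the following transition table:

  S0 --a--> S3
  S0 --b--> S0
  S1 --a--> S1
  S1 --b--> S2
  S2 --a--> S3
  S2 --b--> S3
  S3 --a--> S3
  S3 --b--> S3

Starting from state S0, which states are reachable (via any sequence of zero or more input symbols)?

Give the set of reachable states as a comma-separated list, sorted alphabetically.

Answer: S0, S3

Derivation:
BFS from S0:
  visit S0: S0--a-->S3 (new), S0--b-->S0 (seen)
  visit S3: S3--a-->S3 (seen), S3--b-->S3 (seen)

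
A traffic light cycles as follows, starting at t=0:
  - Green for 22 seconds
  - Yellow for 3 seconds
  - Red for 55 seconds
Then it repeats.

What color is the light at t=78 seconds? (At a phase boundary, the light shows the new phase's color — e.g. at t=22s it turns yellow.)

Answer: red

Derivation:
Cycle length = 22 + 3 + 55 = 80s
t = 78, phase_t = 78 mod 80 = 78
78 >= 25 → RED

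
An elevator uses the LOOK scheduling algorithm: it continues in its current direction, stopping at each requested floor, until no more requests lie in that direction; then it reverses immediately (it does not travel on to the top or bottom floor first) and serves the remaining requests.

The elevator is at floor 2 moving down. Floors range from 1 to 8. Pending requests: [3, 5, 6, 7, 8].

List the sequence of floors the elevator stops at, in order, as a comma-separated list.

Answer: 3, 5, 6, 7, 8

Derivation:
Current: 2, moving DOWN
Serve below first (descending): []
Then reverse, serve above (ascending): [3, 5, 6, 7, 8]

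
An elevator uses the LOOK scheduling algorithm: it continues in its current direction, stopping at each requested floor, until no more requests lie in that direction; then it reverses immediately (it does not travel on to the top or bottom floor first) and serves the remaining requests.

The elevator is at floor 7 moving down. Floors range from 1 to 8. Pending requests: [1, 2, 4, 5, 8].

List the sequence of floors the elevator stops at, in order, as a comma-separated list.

Answer: 5, 4, 2, 1, 8

Derivation:
Current: 7, moving DOWN
Serve below first (descending): [5, 4, 2, 1]
Then reverse, serve above (ascending): [8]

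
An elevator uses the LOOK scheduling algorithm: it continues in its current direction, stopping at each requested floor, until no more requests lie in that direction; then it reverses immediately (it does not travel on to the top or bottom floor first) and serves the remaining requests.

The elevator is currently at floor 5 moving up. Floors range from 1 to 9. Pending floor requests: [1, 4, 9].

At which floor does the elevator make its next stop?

Answer: 9

Derivation:
Current floor: 5, direction: up
Requests above: [9]
Requests below: [1, 4]
Moving up and requests lie above → nearest above is min([9]) = 9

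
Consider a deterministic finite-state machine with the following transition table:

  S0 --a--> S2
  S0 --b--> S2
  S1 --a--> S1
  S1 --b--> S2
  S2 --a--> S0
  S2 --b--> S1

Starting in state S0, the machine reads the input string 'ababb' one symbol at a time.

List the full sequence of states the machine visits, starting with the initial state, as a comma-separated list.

Start: S0
  read 'a': S0 --a--> S2
  read 'b': S2 --b--> S1
  read 'a': S1 --a--> S1
  read 'b': S1 --b--> S2
  read 'b': S2 --b--> S1

Answer: S0, S2, S1, S1, S2, S1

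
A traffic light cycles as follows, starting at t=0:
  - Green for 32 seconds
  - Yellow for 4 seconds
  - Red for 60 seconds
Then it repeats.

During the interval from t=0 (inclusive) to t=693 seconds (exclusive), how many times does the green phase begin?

Cycle = 32+4+60 = 96s
green phase starts at t = k*96 + 0 for k=0,1,2,...
Need k*96+0 < 693 → k < 7.219
k ∈ {0, ..., 7} → 8 starts

Answer: 8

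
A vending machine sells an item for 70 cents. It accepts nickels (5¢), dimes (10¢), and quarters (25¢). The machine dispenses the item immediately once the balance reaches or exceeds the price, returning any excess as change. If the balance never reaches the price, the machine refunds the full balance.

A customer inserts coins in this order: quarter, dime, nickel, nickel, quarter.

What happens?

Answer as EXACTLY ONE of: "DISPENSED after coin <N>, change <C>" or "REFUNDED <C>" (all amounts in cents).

Price: 70¢
Coin 1 (quarter, 25¢): balance = 25¢
Coin 2 (dime, 10¢): balance = 35¢
Coin 3 (nickel, 5¢): balance = 40¢
Coin 4 (nickel, 5¢): balance = 45¢
Coin 5 (quarter, 25¢): balance = 70¢
  → balance >= price → DISPENSE, change = 70 - 70 = 0¢

Answer: DISPENSED after coin 5, change 0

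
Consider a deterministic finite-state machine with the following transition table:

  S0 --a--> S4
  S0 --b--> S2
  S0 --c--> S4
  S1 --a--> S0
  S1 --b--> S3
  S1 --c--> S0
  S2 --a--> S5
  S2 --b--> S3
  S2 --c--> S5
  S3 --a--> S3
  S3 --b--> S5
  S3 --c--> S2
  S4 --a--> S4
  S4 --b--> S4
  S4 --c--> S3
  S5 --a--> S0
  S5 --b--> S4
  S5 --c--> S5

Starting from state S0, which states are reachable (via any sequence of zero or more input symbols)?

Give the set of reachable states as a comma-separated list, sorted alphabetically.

Answer: S0, S2, S3, S4, S5

Derivation:
BFS from S0:
  visit S0: S0--a-->S4 (new), S0--b-->S2 (new), S0--c-->S4 (seen)
  visit S4: S4--a-->S4 (seen), S4--b-->S4 (seen), S4--c-->S3 (new)
  visit S2: S2--a-->S5 (new), S2--b-->S3 (seen), S2--c-->S5 (seen)
  visit S3: S3--a-->S3 (seen), S3--b-->S5 (seen), S3--c-->S2 (seen)
  visit S5: S5--a-->S0 (seen), S5--b-->S4 (seen), S5--c-->S5 (seen)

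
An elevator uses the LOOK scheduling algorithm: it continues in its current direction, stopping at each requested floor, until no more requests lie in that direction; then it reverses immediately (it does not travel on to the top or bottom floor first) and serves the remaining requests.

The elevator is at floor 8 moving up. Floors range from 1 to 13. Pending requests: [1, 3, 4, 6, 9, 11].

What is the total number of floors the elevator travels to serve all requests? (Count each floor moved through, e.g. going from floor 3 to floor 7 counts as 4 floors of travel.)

Answer: 13

Derivation:
Start at floor 8 moving up, LOOK stop order: [9, 11, 6, 4, 3, 1]
  8 → 9: |9-8| = 1, total = 1
  9 → 11: |11-9| = 2, total = 3
  11 → 6: |6-11| = 5, total = 8
  6 → 4: |4-6| = 2, total = 10
  4 → 3: |3-4| = 1, total = 11
  3 → 1: |1-3| = 2, total = 13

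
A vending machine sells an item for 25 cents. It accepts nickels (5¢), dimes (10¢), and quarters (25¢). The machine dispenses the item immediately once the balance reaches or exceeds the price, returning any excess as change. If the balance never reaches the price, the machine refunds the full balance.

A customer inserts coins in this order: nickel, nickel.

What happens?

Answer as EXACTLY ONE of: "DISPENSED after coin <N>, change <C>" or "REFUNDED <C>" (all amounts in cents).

Answer: REFUNDED 10

Derivation:
Price: 25¢
Coin 1 (nickel, 5¢): balance = 5¢
Coin 2 (nickel, 5¢): balance = 10¢
All coins inserted, balance 10¢ < price 25¢ → REFUND 10¢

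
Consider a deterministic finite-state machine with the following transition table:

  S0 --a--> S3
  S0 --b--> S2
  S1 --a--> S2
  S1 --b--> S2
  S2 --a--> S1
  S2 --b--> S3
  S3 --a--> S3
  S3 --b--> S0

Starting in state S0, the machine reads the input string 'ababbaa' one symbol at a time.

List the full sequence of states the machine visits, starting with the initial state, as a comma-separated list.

Answer: S0, S3, S0, S3, S0, S2, S1, S2

Derivation:
Start: S0
  read 'a': S0 --a--> S3
  read 'b': S3 --b--> S0
  read 'a': S0 --a--> S3
  read 'b': S3 --b--> S0
  read 'b': S0 --b--> S2
  read 'a': S2 --a--> S1
  read 'a': S1 --a--> S2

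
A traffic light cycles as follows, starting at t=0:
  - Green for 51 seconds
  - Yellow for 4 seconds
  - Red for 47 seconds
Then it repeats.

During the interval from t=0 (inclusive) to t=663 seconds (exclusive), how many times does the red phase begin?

Answer: 6

Derivation:
Cycle = 51+4+47 = 102s
red phase starts at t = k*102 + 55 for k=0,1,2,...
Need k*102+55 < 663 → k < 5.961
k ∈ {0, ..., 5} → 6 starts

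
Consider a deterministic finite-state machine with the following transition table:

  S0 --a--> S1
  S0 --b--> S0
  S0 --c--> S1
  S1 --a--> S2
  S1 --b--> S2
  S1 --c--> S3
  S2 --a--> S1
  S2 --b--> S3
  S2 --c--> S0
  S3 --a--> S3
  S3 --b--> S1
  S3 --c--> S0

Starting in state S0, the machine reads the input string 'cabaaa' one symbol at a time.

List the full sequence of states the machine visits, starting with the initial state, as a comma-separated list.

Start: S0
  read 'c': S0 --c--> S1
  read 'a': S1 --a--> S2
  read 'b': S2 --b--> S3
  read 'a': S3 --a--> S3
  read 'a': S3 --a--> S3
  read 'a': S3 --a--> S3

Answer: S0, S1, S2, S3, S3, S3, S3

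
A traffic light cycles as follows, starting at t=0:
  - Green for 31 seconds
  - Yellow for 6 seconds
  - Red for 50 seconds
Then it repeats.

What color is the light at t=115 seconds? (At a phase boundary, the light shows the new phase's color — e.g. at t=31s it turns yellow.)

Cycle length = 31 + 6 + 50 = 87s
t = 115, phase_t = 115 mod 87 = 28
28 < 31 (green end) → GREEN

Answer: green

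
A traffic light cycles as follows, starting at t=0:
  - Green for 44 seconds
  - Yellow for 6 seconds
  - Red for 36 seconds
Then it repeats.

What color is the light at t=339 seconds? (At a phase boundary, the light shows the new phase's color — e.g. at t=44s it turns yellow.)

Cycle length = 44 + 6 + 36 = 86s
t = 339, phase_t = 339 mod 86 = 81
81 >= 50 → RED

Answer: red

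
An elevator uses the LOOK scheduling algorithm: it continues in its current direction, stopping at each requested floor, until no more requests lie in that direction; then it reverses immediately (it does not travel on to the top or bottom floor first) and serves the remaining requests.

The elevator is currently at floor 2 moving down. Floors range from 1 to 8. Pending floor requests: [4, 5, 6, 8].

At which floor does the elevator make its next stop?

Answer: 4

Derivation:
Current floor: 2, direction: down
Requests above: [4, 5, 6, 8]
Requests below: []
Moving down but no requests below → reverse; nearest above is min([4, 5, 6, 8]) = 4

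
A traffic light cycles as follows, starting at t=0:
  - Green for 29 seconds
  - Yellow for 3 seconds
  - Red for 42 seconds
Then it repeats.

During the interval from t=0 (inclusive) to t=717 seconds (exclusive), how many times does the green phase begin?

Answer: 10

Derivation:
Cycle = 29+3+42 = 74s
green phase starts at t = k*74 + 0 for k=0,1,2,...
Need k*74+0 < 717 → k < 9.689
k ∈ {0, ..., 9} → 10 starts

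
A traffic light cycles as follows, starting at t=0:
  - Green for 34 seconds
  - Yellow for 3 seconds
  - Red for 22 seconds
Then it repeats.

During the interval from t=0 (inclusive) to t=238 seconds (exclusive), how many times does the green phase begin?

Cycle = 34+3+22 = 59s
green phase starts at t = k*59 + 0 for k=0,1,2,...
Need k*59+0 < 238 → k < 4.034
k ∈ {0, ..., 4} → 5 starts

Answer: 5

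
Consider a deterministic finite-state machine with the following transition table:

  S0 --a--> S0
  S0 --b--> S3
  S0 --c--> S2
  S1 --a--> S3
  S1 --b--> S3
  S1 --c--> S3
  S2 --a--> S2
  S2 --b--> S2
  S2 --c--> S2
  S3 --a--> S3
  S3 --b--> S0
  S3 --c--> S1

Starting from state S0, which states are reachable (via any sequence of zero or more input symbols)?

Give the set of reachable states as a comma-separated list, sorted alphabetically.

Answer: S0, S1, S2, S3

Derivation:
BFS from S0:
  visit S0: S0--a-->S0 (seen), S0--b-->S3 (new), S0--c-->S2 (new)
  visit S3: S3--a-->S3 (seen), S3--b-->S0 (seen), S3--c-->S1 (new)
  visit S2: S2--a-->S2 (seen), S2--b-->S2 (seen), S2--c-->S2 (seen)
  visit S1: S1--a-->S3 (seen), S1--b-->S3 (seen), S1--c-->S3 (seen)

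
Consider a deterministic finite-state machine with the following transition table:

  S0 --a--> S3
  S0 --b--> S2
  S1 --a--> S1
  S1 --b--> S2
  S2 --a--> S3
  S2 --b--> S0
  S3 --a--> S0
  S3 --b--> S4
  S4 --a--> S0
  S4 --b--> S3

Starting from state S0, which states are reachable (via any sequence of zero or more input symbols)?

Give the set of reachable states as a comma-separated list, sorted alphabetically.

Answer: S0, S2, S3, S4

Derivation:
BFS from S0:
  visit S0: S0--a-->S3 (new), S0--b-->S2 (new)
  visit S3: S3--a-->S0 (seen), S3--b-->S4 (new)
  visit S2: S2--a-->S3 (seen), S2--b-->S0 (seen)
  visit S4: S4--a-->S0 (seen), S4--b-->S3 (seen)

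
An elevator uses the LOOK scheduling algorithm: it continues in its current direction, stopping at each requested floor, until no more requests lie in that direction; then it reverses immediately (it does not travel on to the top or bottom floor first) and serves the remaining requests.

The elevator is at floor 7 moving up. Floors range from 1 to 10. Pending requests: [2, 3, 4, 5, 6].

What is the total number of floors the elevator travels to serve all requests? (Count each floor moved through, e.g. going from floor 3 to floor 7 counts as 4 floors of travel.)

Start at floor 7 moving up, LOOK stop order: [6, 5, 4, 3, 2]
  7 → 6: |6-7| = 1, total = 1
  6 → 5: |5-6| = 1, total = 2
  5 → 4: |4-5| = 1, total = 3
  4 → 3: |3-4| = 1, total = 4
  3 → 2: |2-3| = 1, total = 5

Answer: 5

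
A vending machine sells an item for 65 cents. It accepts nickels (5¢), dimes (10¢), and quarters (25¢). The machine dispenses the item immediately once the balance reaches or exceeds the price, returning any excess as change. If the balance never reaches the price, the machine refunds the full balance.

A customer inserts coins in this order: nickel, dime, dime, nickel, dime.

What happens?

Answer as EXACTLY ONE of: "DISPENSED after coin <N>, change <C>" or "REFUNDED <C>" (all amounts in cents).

Answer: REFUNDED 40

Derivation:
Price: 65¢
Coin 1 (nickel, 5¢): balance = 5¢
Coin 2 (dime, 10¢): balance = 15¢
Coin 3 (dime, 10¢): balance = 25¢
Coin 4 (nickel, 5¢): balance = 30¢
Coin 5 (dime, 10¢): balance = 40¢
All coins inserted, balance 40¢ < price 65¢ → REFUND 40¢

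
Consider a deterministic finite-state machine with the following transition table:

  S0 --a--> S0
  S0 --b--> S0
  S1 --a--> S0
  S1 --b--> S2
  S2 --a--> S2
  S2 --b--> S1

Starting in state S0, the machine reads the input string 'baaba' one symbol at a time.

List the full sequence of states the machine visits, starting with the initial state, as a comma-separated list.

Answer: S0, S0, S0, S0, S0, S0

Derivation:
Start: S0
  read 'b': S0 --b--> S0
  read 'a': S0 --a--> S0
  read 'a': S0 --a--> S0
  read 'b': S0 --b--> S0
  read 'a': S0 --a--> S0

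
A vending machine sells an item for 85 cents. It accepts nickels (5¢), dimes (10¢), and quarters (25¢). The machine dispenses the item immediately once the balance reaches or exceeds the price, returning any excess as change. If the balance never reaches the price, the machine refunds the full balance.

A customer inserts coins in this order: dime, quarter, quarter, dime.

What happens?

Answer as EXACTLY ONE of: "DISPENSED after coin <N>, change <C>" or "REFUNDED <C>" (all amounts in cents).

Answer: REFUNDED 70

Derivation:
Price: 85¢
Coin 1 (dime, 10¢): balance = 10¢
Coin 2 (quarter, 25¢): balance = 35¢
Coin 3 (quarter, 25¢): balance = 60¢
Coin 4 (dime, 10¢): balance = 70¢
All coins inserted, balance 70¢ < price 85¢ → REFUND 70¢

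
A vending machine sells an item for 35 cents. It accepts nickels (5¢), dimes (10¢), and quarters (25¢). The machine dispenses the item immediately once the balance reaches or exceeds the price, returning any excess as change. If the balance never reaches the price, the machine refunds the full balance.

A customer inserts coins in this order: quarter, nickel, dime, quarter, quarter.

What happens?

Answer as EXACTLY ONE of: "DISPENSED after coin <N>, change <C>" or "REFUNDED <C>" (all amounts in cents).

Answer: DISPENSED after coin 3, change 5

Derivation:
Price: 35¢
Coin 1 (quarter, 25¢): balance = 25¢
Coin 2 (nickel, 5¢): balance = 30¢
Coin 3 (dime, 10¢): balance = 40¢
  → balance >= price → DISPENSE, change = 40 - 35 = 5¢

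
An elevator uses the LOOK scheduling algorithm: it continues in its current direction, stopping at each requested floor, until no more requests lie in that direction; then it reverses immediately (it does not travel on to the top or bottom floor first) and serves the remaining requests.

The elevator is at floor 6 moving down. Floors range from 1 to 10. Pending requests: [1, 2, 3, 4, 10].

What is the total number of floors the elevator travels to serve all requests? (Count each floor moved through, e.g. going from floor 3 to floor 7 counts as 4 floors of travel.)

Start at floor 6 moving down, LOOK stop order: [4, 3, 2, 1, 10]
  6 → 4: |4-6| = 2, total = 2
  4 → 3: |3-4| = 1, total = 3
  3 → 2: |2-3| = 1, total = 4
  2 → 1: |1-2| = 1, total = 5
  1 → 10: |10-1| = 9, total = 14

Answer: 14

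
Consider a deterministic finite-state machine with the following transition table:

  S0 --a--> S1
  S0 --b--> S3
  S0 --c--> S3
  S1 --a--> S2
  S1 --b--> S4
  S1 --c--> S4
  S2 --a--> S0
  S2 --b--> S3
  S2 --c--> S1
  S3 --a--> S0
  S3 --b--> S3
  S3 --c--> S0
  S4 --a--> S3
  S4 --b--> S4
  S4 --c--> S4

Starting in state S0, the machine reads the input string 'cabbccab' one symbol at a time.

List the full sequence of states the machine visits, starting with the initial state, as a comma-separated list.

Answer: S0, S3, S0, S3, S3, S0, S3, S0, S3

Derivation:
Start: S0
  read 'c': S0 --c--> S3
  read 'a': S3 --a--> S0
  read 'b': S0 --b--> S3
  read 'b': S3 --b--> S3
  read 'c': S3 --c--> S0
  read 'c': S0 --c--> S3
  read 'a': S3 --a--> S0
  read 'b': S0 --b--> S3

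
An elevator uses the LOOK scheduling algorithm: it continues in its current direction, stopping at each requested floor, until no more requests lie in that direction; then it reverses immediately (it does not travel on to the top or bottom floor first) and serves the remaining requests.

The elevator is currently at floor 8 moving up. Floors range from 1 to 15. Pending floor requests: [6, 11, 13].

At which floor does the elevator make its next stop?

Answer: 11

Derivation:
Current floor: 8, direction: up
Requests above: [11, 13]
Requests below: [6]
Moving up and requests lie above → nearest above is min([11, 13]) = 11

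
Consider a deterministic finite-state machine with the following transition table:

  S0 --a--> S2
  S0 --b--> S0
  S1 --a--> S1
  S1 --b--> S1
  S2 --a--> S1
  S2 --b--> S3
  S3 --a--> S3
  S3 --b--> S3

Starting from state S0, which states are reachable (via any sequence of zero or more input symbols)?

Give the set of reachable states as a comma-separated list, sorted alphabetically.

Answer: S0, S1, S2, S3

Derivation:
BFS from S0:
  visit S0: S0--a-->S2 (new), S0--b-->S0 (seen)
  visit S2: S2--a-->S1 (new), S2--b-->S3 (new)
  visit S1: S1--a-->S1 (seen), S1--b-->S1 (seen)
  visit S3: S3--a-->S3 (seen), S3--b-->S3 (seen)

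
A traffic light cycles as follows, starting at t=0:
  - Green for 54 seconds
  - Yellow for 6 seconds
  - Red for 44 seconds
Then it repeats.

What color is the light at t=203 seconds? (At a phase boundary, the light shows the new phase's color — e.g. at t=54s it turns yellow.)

Answer: red

Derivation:
Cycle length = 54 + 6 + 44 = 104s
t = 203, phase_t = 203 mod 104 = 99
99 >= 60 → RED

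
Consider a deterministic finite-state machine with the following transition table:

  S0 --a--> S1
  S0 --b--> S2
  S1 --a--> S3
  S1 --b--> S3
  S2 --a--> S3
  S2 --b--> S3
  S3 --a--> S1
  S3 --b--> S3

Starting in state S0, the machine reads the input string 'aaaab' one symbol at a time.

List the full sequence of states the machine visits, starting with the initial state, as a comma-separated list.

Start: S0
  read 'a': S0 --a--> S1
  read 'a': S1 --a--> S3
  read 'a': S3 --a--> S1
  read 'a': S1 --a--> S3
  read 'b': S3 --b--> S3

Answer: S0, S1, S3, S1, S3, S3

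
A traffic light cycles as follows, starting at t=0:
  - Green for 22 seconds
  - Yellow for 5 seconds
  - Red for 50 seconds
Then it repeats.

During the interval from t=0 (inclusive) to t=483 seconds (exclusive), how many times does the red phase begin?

Answer: 6

Derivation:
Cycle = 22+5+50 = 77s
red phase starts at t = k*77 + 27 for k=0,1,2,...
Need k*77+27 < 483 → k < 5.922
k ∈ {0, ..., 5} → 6 starts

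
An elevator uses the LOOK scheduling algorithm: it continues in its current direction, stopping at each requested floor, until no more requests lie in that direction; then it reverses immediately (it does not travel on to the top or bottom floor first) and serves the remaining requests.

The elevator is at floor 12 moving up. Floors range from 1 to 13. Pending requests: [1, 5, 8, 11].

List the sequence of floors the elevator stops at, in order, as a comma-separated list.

Current: 12, moving UP
Serve above first (ascending): []
Then reverse, serve below (descending): [11, 8, 5, 1]

Answer: 11, 8, 5, 1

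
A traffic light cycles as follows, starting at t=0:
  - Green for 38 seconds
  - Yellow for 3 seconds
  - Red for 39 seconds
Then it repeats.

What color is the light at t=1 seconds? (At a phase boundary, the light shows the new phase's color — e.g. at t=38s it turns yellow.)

Cycle length = 38 + 3 + 39 = 80s
t = 1, phase_t = 1 mod 80 = 1
1 < 38 (green end) → GREEN

Answer: green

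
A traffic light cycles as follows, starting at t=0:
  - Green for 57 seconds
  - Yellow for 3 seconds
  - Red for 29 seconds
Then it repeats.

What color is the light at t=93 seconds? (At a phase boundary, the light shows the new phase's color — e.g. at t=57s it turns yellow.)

Answer: green

Derivation:
Cycle length = 57 + 3 + 29 = 89s
t = 93, phase_t = 93 mod 89 = 4
4 < 57 (green end) → GREEN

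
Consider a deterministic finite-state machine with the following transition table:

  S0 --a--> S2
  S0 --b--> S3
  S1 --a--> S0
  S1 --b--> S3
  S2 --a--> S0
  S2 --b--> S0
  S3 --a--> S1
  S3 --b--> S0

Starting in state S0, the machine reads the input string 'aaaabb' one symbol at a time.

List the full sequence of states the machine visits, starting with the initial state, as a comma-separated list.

Start: S0
  read 'a': S0 --a--> S2
  read 'a': S2 --a--> S0
  read 'a': S0 --a--> S2
  read 'a': S2 --a--> S0
  read 'b': S0 --b--> S3
  read 'b': S3 --b--> S0

Answer: S0, S2, S0, S2, S0, S3, S0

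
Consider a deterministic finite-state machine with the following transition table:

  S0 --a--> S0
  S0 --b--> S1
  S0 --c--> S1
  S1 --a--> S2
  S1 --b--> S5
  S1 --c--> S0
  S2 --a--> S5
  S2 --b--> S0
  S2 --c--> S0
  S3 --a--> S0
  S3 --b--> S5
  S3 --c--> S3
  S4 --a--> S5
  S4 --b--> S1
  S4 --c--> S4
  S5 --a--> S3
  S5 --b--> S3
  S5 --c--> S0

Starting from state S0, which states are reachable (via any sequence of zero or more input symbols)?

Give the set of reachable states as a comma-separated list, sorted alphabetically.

BFS from S0:
  visit S0: S0--a-->S0 (seen), S0--b-->S1 (new), S0--c-->S1 (seen)
  visit S1: S1--a-->S2 (new), S1--b-->S5 (new), S1--c-->S0 (seen)
  visit S2: S2--a-->S5 (seen), S2--b-->S0 (seen), S2--c-->S0 (seen)
  visit S5: S5--a-->S3 (new), S5--b-->S3 (seen), S5--c-->S0 (seen)
  visit S3: S3--a-->S0 (seen), S3--b-->S5 (seen), S3--c-->S3 (seen)

Answer: S0, S1, S2, S3, S5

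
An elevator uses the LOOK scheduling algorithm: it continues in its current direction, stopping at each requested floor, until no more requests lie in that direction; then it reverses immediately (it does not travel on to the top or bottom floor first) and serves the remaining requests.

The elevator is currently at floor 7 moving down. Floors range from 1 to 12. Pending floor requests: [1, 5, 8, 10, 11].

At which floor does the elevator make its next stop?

Current floor: 7, direction: down
Requests above: [8, 10, 11]
Requests below: [1, 5]
Moving down and requests lie below → nearest below is max([1, 5]) = 5

Answer: 5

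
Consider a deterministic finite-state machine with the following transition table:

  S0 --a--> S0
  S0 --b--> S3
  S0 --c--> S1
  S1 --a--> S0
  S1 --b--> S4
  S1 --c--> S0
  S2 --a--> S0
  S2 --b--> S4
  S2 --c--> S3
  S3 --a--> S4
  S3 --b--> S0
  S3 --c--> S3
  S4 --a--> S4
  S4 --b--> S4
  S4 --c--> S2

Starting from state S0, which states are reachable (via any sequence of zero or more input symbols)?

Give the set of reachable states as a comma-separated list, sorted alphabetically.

Answer: S0, S1, S2, S3, S4

Derivation:
BFS from S0:
  visit S0: S0--a-->S0 (seen), S0--b-->S3 (new), S0--c-->S1 (new)
  visit S3: S3--a-->S4 (new), S3--b-->S0 (seen), S3--c-->S3 (seen)
  visit S1: S1--a-->S0 (seen), S1--b-->S4 (seen), S1--c-->S0 (seen)
  visit S4: S4--a-->S4 (seen), S4--b-->S4 (seen), S4--c-->S2 (new)
  visit S2: S2--a-->S0 (seen), S2--b-->S4 (seen), S2--c-->S3 (seen)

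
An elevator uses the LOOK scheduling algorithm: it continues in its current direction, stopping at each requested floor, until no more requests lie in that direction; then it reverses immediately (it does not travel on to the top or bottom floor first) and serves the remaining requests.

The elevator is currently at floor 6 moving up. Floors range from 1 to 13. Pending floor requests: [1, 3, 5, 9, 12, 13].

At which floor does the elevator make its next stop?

Answer: 9

Derivation:
Current floor: 6, direction: up
Requests above: [9, 12, 13]
Requests below: [1, 3, 5]
Moving up and requests lie above → nearest above is min([9, 12, 13]) = 9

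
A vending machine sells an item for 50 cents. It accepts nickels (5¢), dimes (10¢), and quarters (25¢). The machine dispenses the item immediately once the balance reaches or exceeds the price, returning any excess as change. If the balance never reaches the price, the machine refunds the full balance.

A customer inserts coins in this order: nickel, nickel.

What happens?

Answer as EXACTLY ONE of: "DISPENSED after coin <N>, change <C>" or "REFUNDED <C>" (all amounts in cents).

Answer: REFUNDED 10

Derivation:
Price: 50¢
Coin 1 (nickel, 5¢): balance = 5¢
Coin 2 (nickel, 5¢): balance = 10¢
All coins inserted, balance 10¢ < price 50¢ → REFUND 10¢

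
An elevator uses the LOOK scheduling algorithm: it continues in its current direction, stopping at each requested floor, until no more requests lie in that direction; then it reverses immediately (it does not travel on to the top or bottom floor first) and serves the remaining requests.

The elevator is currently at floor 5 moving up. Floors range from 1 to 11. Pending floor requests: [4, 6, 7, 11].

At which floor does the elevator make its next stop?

Answer: 6

Derivation:
Current floor: 5, direction: up
Requests above: [6, 7, 11]
Requests below: [4]
Moving up and requests lie above → nearest above is min([6, 7, 11]) = 6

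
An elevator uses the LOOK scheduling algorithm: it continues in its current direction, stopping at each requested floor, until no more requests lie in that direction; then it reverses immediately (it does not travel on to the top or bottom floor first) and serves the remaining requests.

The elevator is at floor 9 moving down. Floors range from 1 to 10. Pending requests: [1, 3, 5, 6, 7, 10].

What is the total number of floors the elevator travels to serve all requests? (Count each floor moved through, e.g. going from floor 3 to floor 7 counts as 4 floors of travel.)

Start at floor 9 moving down, LOOK stop order: [7, 6, 5, 3, 1, 10]
  9 → 7: |7-9| = 2, total = 2
  7 → 6: |6-7| = 1, total = 3
  6 → 5: |5-6| = 1, total = 4
  5 → 3: |3-5| = 2, total = 6
  3 → 1: |1-3| = 2, total = 8
  1 → 10: |10-1| = 9, total = 17

Answer: 17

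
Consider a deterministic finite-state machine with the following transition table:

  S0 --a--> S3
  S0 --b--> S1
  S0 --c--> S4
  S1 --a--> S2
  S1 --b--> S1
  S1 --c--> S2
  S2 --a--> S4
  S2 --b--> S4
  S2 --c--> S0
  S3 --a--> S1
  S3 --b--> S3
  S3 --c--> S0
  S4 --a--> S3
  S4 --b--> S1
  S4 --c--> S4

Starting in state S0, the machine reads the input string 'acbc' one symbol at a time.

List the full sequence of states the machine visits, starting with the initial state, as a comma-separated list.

Answer: S0, S3, S0, S1, S2

Derivation:
Start: S0
  read 'a': S0 --a--> S3
  read 'c': S3 --c--> S0
  read 'b': S0 --b--> S1
  read 'c': S1 --c--> S2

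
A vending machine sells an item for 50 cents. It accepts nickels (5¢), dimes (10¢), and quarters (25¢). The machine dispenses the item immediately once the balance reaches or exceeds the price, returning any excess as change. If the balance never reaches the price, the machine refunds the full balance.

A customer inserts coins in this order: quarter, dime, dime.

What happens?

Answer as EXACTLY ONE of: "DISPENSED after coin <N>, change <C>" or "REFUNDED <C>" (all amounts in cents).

Price: 50¢
Coin 1 (quarter, 25¢): balance = 25¢
Coin 2 (dime, 10¢): balance = 35¢
Coin 3 (dime, 10¢): balance = 45¢
All coins inserted, balance 45¢ < price 50¢ → REFUND 45¢

Answer: REFUNDED 45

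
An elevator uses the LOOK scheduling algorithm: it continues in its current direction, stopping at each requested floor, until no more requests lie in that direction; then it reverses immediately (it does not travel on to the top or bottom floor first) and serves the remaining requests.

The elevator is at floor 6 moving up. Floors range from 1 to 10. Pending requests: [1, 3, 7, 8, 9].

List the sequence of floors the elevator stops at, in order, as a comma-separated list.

Current: 6, moving UP
Serve above first (ascending): [7, 8, 9]
Then reverse, serve below (descending): [3, 1]

Answer: 7, 8, 9, 3, 1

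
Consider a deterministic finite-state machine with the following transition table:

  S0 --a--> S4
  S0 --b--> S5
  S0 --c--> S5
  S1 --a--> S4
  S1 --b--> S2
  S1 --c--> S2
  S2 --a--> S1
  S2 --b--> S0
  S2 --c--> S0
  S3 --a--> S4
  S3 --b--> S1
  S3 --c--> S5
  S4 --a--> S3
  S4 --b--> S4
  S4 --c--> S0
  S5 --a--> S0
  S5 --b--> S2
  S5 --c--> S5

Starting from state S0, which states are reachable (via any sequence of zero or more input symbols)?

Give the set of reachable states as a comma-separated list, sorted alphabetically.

BFS from S0:
  visit S0: S0--a-->S4 (new), S0--b-->S5 (new), S0--c-->S5 (seen)
  visit S4: S4--a-->S3 (new), S4--b-->S4 (seen), S4--c-->S0 (seen)
  visit S5: S5--a-->S0 (seen), S5--b-->S2 (new), S5--c-->S5 (seen)
  visit S3: S3--a-->S4 (seen), S3--b-->S1 (new), S3--c-->S5 (seen)
  visit S2: S2--a-->S1 (seen), S2--b-->S0 (seen), S2--c-->S0 (seen)
  visit S1: S1--a-->S4 (seen), S1--b-->S2 (seen), S1--c-->S2 (seen)

Answer: S0, S1, S2, S3, S4, S5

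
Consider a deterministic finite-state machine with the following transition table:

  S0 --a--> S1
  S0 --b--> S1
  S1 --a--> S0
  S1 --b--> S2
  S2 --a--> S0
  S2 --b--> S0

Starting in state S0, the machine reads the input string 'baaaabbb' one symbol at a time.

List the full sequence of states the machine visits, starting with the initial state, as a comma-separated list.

Answer: S0, S1, S0, S1, S0, S1, S2, S0, S1

Derivation:
Start: S0
  read 'b': S0 --b--> S1
  read 'a': S1 --a--> S0
  read 'a': S0 --a--> S1
  read 'a': S1 --a--> S0
  read 'a': S0 --a--> S1
  read 'b': S1 --b--> S2
  read 'b': S2 --b--> S0
  read 'b': S0 --b--> S1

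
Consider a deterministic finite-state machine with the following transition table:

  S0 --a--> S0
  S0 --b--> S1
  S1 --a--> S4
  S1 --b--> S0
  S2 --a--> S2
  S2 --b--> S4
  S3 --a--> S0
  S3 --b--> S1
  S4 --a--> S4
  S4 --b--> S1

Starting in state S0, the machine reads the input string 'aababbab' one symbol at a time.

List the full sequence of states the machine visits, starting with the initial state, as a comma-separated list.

Start: S0
  read 'a': S0 --a--> S0
  read 'a': S0 --a--> S0
  read 'b': S0 --b--> S1
  read 'a': S1 --a--> S4
  read 'b': S4 --b--> S1
  read 'b': S1 --b--> S0
  read 'a': S0 --a--> S0
  read 'b': S0 --b--> S1

Answer: S0, S0, S0, S1, S4, S1, S0, S0, S1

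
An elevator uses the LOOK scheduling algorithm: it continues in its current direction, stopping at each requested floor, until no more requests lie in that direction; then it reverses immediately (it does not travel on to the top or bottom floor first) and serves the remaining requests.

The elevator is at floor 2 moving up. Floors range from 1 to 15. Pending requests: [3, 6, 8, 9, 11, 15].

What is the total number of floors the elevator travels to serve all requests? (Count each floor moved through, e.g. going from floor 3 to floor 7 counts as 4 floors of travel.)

Start at floor 2 moving up, LOOK stop order: [3, 6, 8, 9, 11, 15]
  2 → 3: |3-2| = 1, total = 1
  3 → 6: |6-3| = 3, total = 4
  6 → 8: |8-6| = 2, total = 6
  8 → 9: |9-8| = 1, total = 7
  9 → 11: |11-9| = 2, total = 9
  11 → 15: |15-11| = 4, total = 13

Answer: 13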